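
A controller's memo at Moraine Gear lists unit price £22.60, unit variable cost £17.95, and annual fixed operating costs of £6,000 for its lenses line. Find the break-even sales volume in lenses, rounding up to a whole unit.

1,291 lenses

Unit CM = price − variable cost = £22.60 − £17.95 = £4.65.
Break-even volume = fixed costs ÷ CM per unit = £6,000 ÷ £4.65 = 1,290.32, so 1,291 lenses.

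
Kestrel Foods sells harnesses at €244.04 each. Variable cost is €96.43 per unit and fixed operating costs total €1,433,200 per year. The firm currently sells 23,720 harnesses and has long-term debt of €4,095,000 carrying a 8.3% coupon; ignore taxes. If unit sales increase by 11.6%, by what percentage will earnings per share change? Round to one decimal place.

Total contribution margin = 23,720 × €147.61 = €3,501,309.20.
EBIT = €3,501,309.20 − €1,433,200 = €2,068,109.20.
After interest of €339,885.00, pre-tax earnings = €1,728,224.20.
Degree of combined leverage = contribution ÷ (EBIT − I) = €3,501,309.20 ÷ €1,728,224.20 = 2.0260.
%ΔEPS = DCL × %ΔSales = 2.0260 × +11.6% = +23.5%.

+23.5%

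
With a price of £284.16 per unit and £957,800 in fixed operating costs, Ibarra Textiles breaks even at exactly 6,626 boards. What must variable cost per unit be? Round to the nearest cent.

Contribution per unit must be FC / Q = £957,800 / 6,626 = £144.5518.
Hence VC = price − CM = £284.16 − £144.5518 = £139.61.

£139.61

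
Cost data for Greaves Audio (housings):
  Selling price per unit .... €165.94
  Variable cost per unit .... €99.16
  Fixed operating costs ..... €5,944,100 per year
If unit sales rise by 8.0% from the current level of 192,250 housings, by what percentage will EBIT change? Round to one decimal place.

+14.9%

Contribution at this volume is 192,250 × €66.78 = €12,838,455.00.
Operating income = contribution − fixed costs = €12,838,455.00 − €5,944,100 = €6,894,355.00.
DOL = contribution ÷ EBIT = €12,838,455.00 ÷ €6,894,355.00 = 1.8622.
%ΔEBIT = DOL × %ΔSales = 1.8622 × +8.0% = +14.9%.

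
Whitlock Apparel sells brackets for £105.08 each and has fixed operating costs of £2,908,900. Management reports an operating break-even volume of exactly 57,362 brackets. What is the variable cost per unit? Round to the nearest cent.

Contribution per unit must be FC / Q = £2,908,900 / 57,362 = £50.7113.
Hence VC = price − CM = £105.08 − £50.7113 = £54.37.

£54.37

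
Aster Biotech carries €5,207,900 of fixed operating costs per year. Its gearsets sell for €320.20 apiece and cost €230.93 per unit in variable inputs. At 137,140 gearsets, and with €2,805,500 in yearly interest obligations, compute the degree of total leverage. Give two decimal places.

Total contribution margin = 137,140 × €89.27 = €12,242,487.80.
Subtracting fixed costs: EBIT = €12,242,487.80 − €5,207,900 = €7,034,587.80. Interest = €2,805,500.00.
DOL = €12,242,487.80 ÷ €7,034,587.80 = 1.7403; DFL = €7,034,587.80 ÷ €4,229,087.80 = 1.6634.
DCL = DOL × DFL = 1.7403 × 1.6634 = 2.8948.

2.89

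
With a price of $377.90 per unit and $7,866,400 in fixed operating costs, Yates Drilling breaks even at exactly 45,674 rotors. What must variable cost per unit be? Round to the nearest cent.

$205.67

Contribution per unit must be FC / Q = $7,866,400 / 45,674 = $172.2293.
Variable cost per unit = $377.90 − $172.2293 = $205.67.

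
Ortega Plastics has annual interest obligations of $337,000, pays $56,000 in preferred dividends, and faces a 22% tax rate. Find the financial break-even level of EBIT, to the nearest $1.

$408,795

Grossing the preferred dividend up to pre-tax terms: $56,000 / (1 − 0.22) = $71,794.87.
EPS = 0 when EBIT covers interest plus the pre-tax preferred burden: $337,000 + $71,794.87 = $408,794.87.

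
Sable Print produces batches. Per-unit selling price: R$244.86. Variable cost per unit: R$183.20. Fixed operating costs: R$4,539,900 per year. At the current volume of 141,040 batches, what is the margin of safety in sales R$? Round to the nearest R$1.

R$16,506,512

Each unit contributes R$244.86 − R$183.20 = R$61.66. Break-even units = R$4,539,900 ÷ R$61.66 = 73,627.96; break-even revenue = 73,627.96 × R$244.86 = R$18,028,542.23.
Current sales = 141,040 × R$244.86 = R$34,535,054.40.
Margin of safety = R$34,535,054.40 − R$18,028,542.23 = R$16,506,512.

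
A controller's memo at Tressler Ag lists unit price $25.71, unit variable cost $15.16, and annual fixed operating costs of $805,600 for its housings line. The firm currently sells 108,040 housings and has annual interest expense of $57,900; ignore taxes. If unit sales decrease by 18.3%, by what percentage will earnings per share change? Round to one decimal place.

Contribution at this volume is 108,040 × $10.55 = $1,139,822.00.
Operating income = contribution − fixed costs = $1,139,822.00 − $805,600 = $334,222.00.
Interest = $57,900.00, so EBIT − I = $276,322.00.
Degree of combined leverage = contribution ÷ (EBIT − I) = $1,139,822.00 ÷ $276,322.00 = 4.1250.
%ΔEPS = DCL × %ΔSales = 4.1250 × -18.3% = -75.5%.

-75.5%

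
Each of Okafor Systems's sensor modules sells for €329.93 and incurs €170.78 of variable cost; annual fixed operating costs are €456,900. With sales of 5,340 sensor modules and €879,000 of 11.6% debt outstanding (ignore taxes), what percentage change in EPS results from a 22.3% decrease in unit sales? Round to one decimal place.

-65.1%

Contribution at this volume is 5,340 × €159.15 = €849,861.00.
Subtracting fixed costs: EBIT = €849,861.00 − €456,900 = €392,961.00.
Interest = €101,964.00, so EBIT − I = €290,997.00.
Degree of combined leverage = contribution ÷ (EBIT − I) = €849,861.00 ÷ €290,997.00 = 2.9205.
EPS therefore changes by 2.9205 × (-22.3%) = -65.1%.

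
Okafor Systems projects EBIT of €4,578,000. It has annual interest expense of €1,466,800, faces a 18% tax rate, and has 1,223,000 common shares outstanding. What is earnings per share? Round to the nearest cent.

€2.09

Pre-tax income = €4,578,000 − €1,466,800.00 = €3,111,200.00.
Net income = €3,111,200.00 × (1 − 0.18) = €2,551,184.00.
Per share: €2,551,184.00 / 1,223,000 shares = €2.09.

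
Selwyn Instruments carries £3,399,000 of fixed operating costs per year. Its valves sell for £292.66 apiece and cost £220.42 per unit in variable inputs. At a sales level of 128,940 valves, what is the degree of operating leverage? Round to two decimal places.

Contribution at this volume is 128,940 × £72.24 = £9,314,625.60.
Operating income = contribution − fixed costs = £9,314,625.60 − £3,399,000 = £5,915,625.60.
DOL = contribution ÷ EBIT = £9,314,625.60 ÷ £5,915,625.60 = 1.5746.

1.57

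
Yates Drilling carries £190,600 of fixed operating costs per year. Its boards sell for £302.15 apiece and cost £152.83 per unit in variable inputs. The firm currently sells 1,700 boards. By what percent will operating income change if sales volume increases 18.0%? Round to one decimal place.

Contribution at this volume is 1,700 × £149.32 = £253,844.00.
Operating income = contribution − fixed costs = £253,844.00 − £190,600 = £63,244.00.
DOL = contribution ÷ EBIT = £253,844.00 ÷ £63,244.00 = 4.0137.
Operating income changes by 4.0137 × +18.0% = +72.2%.

+72.2%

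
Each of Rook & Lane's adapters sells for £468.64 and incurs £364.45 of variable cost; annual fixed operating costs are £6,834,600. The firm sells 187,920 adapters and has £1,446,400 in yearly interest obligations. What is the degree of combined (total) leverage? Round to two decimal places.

At 187,920 units, contribution = 187,920 × £104.19 = £19,579,384.80.
Subtracting fixed costs: EBIT = £19,579,384.80 − £6,834,600 = £12,744,784.80. Interest = £1,446,400.00.
DOL = £19,579,384.80 ÷ £12,744,784.80 = 1.5363; DFL = £12,744,784.80 ÷ £11,298,384.80 = 1.1280.
Combined leverage = 1.5363 × 1.1280 = 1.7329.

1.73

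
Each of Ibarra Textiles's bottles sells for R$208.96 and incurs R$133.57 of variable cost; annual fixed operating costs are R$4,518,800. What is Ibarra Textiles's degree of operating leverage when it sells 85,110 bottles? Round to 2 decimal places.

Total contribution margin = 85,110 × R$75.39 = R$6,416,442.90.
Subtracting fixed costs: EBIT = R$6,416,442.90 − R$4,518,800 = R$1,897,642.90.
So DOL = total CM / EBIT = R$6,416,442.90 / R$1,897,642.90 = 3.3813.

3.38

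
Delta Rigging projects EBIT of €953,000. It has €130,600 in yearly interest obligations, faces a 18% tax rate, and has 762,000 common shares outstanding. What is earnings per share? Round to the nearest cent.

Interest = €130,600.00, so EBT = €953,000 − €130,600.00 = €822,400.00.
Net income = €822,400.00 × (1 − 0.18) = €674,368.00.
EPS = €674,368.00 ÷ 762,000 = €0.88.

€0.88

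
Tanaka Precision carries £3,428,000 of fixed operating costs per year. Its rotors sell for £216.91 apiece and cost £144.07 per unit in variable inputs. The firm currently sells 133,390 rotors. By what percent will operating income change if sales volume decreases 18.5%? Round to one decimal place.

Total contribution margin = 133,390 × £72.84 = £9,716,127.60.
EBIT = £9,716,127.60 − £3,428,000 = £6,288,127.60.
DOL = contribution ÷ EBIT = £9,716,127.60 ÷ £6,288,127.60 = 1.5452.
So EBIT moves 1.5452 × (-18.5%) = -28.6%.

-28.6%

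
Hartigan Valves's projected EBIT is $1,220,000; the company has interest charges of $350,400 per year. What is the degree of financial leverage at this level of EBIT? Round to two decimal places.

Annual interest charges come to $350,400.00.
DFL = EBIT ÷ (EBIT − I) = $1,220,000 ÷ ($1,220,000 − $350,400.00) = $1,220,000 ÷ $869,600.00 = 1.4029.

1.40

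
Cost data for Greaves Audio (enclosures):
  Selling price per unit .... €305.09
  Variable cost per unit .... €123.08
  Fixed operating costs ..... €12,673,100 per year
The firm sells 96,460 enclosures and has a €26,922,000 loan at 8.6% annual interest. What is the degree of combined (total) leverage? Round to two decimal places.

6.84

Contribution at this volume is 96,460 × €182.01 = €17,556,684.60.
Operating income = contribution − fixed costs = €17,556,684.60 − €12,673,100 = €4,883,584.60. Interest = €2,315,292.00, so EBIT − I = €2,568,292.60.
DCL = contribution ÷ (EBIT − I) = €17,556,684.60 ÷ €2,568,292.60 = 6.8359.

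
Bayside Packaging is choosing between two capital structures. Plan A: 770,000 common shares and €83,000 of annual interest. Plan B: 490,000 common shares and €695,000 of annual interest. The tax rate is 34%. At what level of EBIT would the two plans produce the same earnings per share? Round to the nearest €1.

Set EPS_A = EPS_B: (EBIT − €83,000)(1 − 0.34) ÷ 770,000 = (EBIT − €695,000)(1 − 0.34) ÷ 490,000.
The (1 − t) factor cancels: (EBIT − 83,000) × 490,000 = (EBIT − 695,000) × 770,000.
EBIT × (770,000 − 490,000) = 695,000 × 770,000 − 83,000 × 490,000 = 494,480,000,000, so EBIT = 494,480,000,000 ÷ 280,000 = 1,766,000.00.

€1,766,000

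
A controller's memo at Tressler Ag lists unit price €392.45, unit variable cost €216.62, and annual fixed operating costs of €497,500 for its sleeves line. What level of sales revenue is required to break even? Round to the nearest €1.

€1,110,413

CM per unit = €392.45 − €216.62 = €175.83; CM ratio = €175.83 / €392.45 = 0.4480.
Break-even revenue = fixed costs × price ÷ CM = €497,500 × €392.45 ÷ €175.83 = €1,110,413.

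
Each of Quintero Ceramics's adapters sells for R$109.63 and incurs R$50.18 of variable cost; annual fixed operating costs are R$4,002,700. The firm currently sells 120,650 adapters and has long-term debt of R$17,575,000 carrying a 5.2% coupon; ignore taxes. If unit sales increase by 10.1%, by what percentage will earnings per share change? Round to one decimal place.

+32.1%

Contribution at this volume is 120,650 × R$59.45 = R$7,172,642.50.
EBIT = R$7,172,642.50 − R$4,002,700 = R$3,169,942.50.
After interest of R$913,900.00, pre-tax earnings = R$2,256,042.50.
DCL = total CM / (EBIT − I) = R$7,172,642.50 / R$2,256,042.50 = 3.1793.
%ΔEPS = DCL × %ΔSales = 3.1793 × +10.1% = +32.1%.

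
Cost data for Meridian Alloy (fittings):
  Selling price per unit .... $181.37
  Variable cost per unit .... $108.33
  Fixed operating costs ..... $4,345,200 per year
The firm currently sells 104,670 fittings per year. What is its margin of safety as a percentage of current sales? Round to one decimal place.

43.2%

Unit CM = price − variable cost = $181.37 − $108.33 = $73.04. Break-even units = $4,345,200 ÷ $73.04 = 59,490.69; break-even revenue = 59,490.69 × $181.37 = $10,789,826.45.
Actual sales revenue = 104,670 × $181.37 = $18,983,997.90.
Margin of safety = ($18,983,997.90 − $10,789,826.45) ÷ $18,983,997.90 = 43.2%.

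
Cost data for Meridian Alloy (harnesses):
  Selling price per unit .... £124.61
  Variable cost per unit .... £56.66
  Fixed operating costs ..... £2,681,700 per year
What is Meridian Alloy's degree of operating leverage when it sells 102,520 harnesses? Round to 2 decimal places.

At 102,520 units, contribution = 102,520 × £67.95 = £6,966,234.00.
EBIT = £6,966,234.00 − £2,681,700 = £4,284,534.00.
DOL = contribution ÷ EBIT = £6,966,234.00 ÷ £4,284,534.00 = 1.6259.

1.63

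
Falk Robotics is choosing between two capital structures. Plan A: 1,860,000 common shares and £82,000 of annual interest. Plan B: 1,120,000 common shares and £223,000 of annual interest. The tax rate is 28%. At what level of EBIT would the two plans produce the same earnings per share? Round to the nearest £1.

£436,405

At indifference, (EBIT − 82,000)(1 − t)/1,860,000 = (EBIT − 223,000)(1 − t)/1,120,000.
Cancelling (1 − t) and cross-multiplying: 1,120,000·(EBIT − 82,000) = 1,860,000·(EBIT − 223,000).
EBIT × (1,860,000 − 1,120,000) = 223,000 × 1,860,000 − 82,000 × 1,120,000 = 322,940,000,000, so EBIT = 322,940,000,000 ÷ 740,000 = 436,405.41.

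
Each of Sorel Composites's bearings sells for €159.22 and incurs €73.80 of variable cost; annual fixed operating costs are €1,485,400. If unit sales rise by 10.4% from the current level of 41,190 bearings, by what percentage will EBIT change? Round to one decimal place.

At 41,190 units, contribution = 41,190 × €85.42 = €3,518,449.80.
Subtracting fixed costs: EBIT = €3,518,449.80 − €1,485,400 = €2,033,049.80.
So DOL = total CM / EBIT = €3,518,449.80 / €2,033,049.80 = 1.7306.
%ΔEBIT = DOL × %ΔSales = 1.7306 × +10.4% = +18.0%.

+18.0%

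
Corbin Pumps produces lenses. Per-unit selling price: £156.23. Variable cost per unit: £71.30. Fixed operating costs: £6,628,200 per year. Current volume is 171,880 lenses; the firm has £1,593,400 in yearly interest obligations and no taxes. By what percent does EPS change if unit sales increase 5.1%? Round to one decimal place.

Contribution at this volume is 171,880 × £84.93 = £14,597,768.40.
EBIT = £14,597,768.40 − £6,628,200 = £7,969,568.40.
Interest = £1,593,400.00, so EBIT − I = £6,376,168.40.
DCL = total CM / (EBIT − I) = £14,597,768.40 / £6,376,168.40 = 2.2894.
%ΔEPS = DCL × %ΔSales = 2.2894 × +5.1% = +11.7%.

+11.7%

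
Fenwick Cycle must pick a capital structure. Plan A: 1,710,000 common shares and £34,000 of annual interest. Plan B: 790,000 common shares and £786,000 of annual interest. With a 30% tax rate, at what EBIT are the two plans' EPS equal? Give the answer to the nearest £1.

£1,431,739

At indifference, (EBIT − 34,000)(1 − t)/1,710,000 = (EBIT − 786,000)(1 − t)/790,000.
The (1 − t) factor cancels: (EBIT − 34,000) × 790,000 = (EBIT − 786,000) × 1,710,000.
EBIT × (1,710,000 − 790,000) = 786,000 × 1,710,000 − 34,000 × 790,000 = 1,317,200,000,000, so EBIT = 1,317,200,000,000 ÷ 920,000 = 1,431,739.13.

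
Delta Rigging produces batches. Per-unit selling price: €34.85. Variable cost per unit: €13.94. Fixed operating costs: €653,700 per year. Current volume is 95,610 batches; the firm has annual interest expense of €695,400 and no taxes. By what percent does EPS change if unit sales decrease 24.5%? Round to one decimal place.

-75.3%

At 95,610 units, contribution = 95,610 × €20.91 = €1,999,205.10.
Subtracting fixed costs: EBIT = €1,999,205.10 − €653,700 = €1,345,505.10.
After interest of €695,400.00, pre-tax earnings = €650,105.10.
DCL = total CM / (EBIT − I) = €1,999,205.10 / €650,105.10 = 3.0752.
EPS therefore changes by 3.0752 × (-24.5%) = -75.3%.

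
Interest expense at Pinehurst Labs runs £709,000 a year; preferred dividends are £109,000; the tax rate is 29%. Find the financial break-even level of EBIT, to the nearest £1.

Preferred dividends are paid after tax, so their pre-tax equivalent is £109,000 ÷ (1 − 0.29) = £153,521.13.
Financial break-even EBIT = interest + D_p ÷ (1 − t) = £709,000 + £153,521.13 = £862,521.13.

£862,521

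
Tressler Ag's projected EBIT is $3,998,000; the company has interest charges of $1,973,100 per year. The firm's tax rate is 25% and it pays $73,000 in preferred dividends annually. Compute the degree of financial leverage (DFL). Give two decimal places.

Annual interest charges come to $1,973,100.00.
Preferred dividends grossed up pre-tax: $73,000 / (1 − 0.25) = $97,333.33.
DFL = EBIT ÷ [EBIT − I − D_p/(1−t)] = $3,998,000 ÷ [$3,998,000 − $1,973,100.00 − $97,333.33] = $3,998,000 ÷ $1,927,566.67 = 2.0741.

2.07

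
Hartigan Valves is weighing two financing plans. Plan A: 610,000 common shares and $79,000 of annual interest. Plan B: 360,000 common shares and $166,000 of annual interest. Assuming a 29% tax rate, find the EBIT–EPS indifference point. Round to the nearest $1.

$291,280

Set EPS_A = EPS_B: (EBIT − $79,000)(1 − 0.29) ÷ 610,000 = (EBIT − $166,000)(1 − 0.29) ÷ 360,000.
Cancelling (1 − t) and cross-multiplying: 360,000·(EBIT − 79,000) = 610,000·(EBIT − 166,000).
Solving, EBIT = (166,000·610,000 − 79,000·360,000) / (610,000 − 360,000) = 72,820,000,000 / 250,000 = 291,280.00.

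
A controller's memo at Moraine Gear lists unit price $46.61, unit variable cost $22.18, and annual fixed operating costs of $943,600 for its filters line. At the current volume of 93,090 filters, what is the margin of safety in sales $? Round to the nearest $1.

$2,538,630

Unit CM = price − variable cost = $46.61 − $22.18 = $24.43. Break-even units = $943,600 ÷ $24.43 = 38,624.64; break-even revenue = 38,624.64 × $46.61 = $1,800,294.56.
Actual sales revenue = 93,090 × $46.61 = $4,338,924.90.
Margin of safety = $4,338,924.90 − $1,800,294.56 = $2,538,630.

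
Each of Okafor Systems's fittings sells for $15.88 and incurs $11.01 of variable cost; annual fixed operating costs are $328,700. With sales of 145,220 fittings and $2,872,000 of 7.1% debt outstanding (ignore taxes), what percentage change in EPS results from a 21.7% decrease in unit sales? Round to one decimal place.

Contribution at this volume is 145,220 × $4.87 = $707,221.40.
Operating income = contribution − fixed costs = $707,221.40 − $328,700 = $378,521.40.
Interest = $203,912.00, so EBIT − I = $174,609.40.
DCL = total CM / (EBIT − I) = $707,221.40 / $174,609.40 = 4.0503.
EPS therefore changes by 4.0503 × (-21.7%) = -87.9%.

-87.9%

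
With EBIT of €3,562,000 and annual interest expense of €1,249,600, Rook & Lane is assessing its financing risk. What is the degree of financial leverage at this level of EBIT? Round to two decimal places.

Interest = €1,249,600.00.
DFL = EBIT ÷ (EBIT − I) = €3,562,000 ÷ (€3,562,000 − €1,249,600.00) = €3,562,000 ÷ €2,312,400.00 = 1.5404.

1.54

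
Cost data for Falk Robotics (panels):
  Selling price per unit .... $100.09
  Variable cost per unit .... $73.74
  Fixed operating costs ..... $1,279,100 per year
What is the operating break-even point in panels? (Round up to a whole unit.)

48,543 panels

Contribution margin per unit = $100.09 − $73.74 = $26.35.
Break-even Q = $1,279,100 / $26.35 = 48,542.69 → 48,543 panels.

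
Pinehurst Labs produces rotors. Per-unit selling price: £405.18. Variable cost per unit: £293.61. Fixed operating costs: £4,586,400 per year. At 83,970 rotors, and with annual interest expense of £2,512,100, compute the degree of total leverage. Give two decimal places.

At 83,970 units, contribution = 83,970 × £111.57 = £9,368,532.90.
Subtracting fixed costs: EBIT = £9,368,532.90 − £4,586,400 = £4,782,132.90. Interest = £2,512,100.00, so EBIT − I = £2,270,032.90.
DCL = contribution ÷ (EBIT − I) = £9,368,532.90 ÷ £2,270,032.90 = 4.1270.

4.13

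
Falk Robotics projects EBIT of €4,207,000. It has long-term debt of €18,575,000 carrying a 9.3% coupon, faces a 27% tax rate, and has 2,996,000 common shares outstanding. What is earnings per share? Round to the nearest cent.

Interest = €1,727,475.00, so EBT = €4,207,000 − €1,727,475.00 = €2,479,525.00.
Net income = €2,479,525.00 × (1 − 0.27) = €1,810,053.25.
EPS = €1,810,053.25 ÷ 2,996,000 = €0.60.

€0.60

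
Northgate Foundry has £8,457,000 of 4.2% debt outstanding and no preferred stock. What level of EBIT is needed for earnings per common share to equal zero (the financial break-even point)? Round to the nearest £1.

Annual interest = 4.2% × £8,457,000 = £355,194.00.
With no preferred dividends, EPS = 0 when EBIT exactly covers interest, so the financial break-even EBIT is £355,194.00.

£355,194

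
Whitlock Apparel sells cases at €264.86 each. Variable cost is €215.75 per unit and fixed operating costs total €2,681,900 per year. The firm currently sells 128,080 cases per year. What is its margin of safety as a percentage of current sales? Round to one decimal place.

Unit CM = price − variable cost = €264.86 − €215.75 = €49.11. Break-even units = €2,681,900 ÷ €49.11 = 54,610.06; break-even revenue = 54,610.06 × €264.86 = €14,464,020.24.
Current sales = 128,080 × €264.86 = €33,923,268.80.
Margin of safety = (€33,923,268.80 − €14,464,020.24) ÷ €33,923,268.80 = 57.4%.

57.4%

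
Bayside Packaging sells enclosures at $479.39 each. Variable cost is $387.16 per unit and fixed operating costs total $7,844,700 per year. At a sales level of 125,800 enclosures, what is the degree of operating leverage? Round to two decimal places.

3.09

At 125,800 units, contribution = 125,800 × $92.23 = $11,602,534.00.
EBIT = $11,602,534.00 − $7,844,700 = $3,757,834.00.
So DOL = total CM / EBIT = $11,602,534.00 / $3,757,834.00 = 3.0876.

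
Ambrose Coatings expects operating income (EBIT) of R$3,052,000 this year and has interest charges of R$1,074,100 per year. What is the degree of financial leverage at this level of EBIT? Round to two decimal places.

Interest = R$1,074,100.00.
Degree of financial leverage = EBIT / (EBIT − interest) = R$3,052,000 / R$1,977,900.00 = 1.5431.

1.54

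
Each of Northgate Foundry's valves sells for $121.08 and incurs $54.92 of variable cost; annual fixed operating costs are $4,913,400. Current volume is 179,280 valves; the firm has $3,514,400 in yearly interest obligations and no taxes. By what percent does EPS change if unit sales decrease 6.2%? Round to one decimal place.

Total contribution margin = 179,280 × $66.16 = $11,861,164.80.
Subtracting fixed costs: EBIT = $11,861,164.80 − $4,913,400 = $6,947,764.80.
Interest = $3,514,400.00, so EBIT − I = $3,433,364.80.
Degree of combined leverage = contribution ÷ (EBIT − I) = $11,861,164.80 ÷ $3,433,364.80 = 3.4547.
%ΔEPS = DCL × %ΔSales = 3.4547 × -6.2% = -21.4%.

-21.4%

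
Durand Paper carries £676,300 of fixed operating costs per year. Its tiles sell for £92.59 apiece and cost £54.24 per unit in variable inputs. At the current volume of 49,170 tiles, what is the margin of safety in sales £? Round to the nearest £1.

£2,919,831

Contribution margin per unit = £92.59 − £54.24 = £38.35. Break-even units = £676,300 ÷ £38.35 = 17,634.94; break-even revenue = 17,634.94 × £92.59 = £1,632,819.22.
Actual sales revenue = 49,170 × £92.59 = £4,552,650.30.
Margin of safety = £4,552,650.30 − £1,632,819.22 = £2,919,831.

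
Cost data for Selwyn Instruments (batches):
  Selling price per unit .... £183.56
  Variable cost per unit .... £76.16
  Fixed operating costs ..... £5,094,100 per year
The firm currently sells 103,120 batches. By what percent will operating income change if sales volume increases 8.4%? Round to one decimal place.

Total contribution margin = 103,120 × £107.40 = £11,075,088.00.
Subtracting fixed costs: EBIT = £11,075,088.00 − £5,094,100 = £5,980,988.00.
Degree of operating leverage = £11,075,088.00 / £5,980,988.00 = 1.8517.
So EBIT moves 1.8517 × (+8.4%) = +15.6%.

+15.6%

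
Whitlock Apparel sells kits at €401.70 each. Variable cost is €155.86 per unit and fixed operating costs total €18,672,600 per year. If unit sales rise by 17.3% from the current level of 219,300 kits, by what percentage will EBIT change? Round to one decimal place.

Total contribution margin = 219,300 × €245.84 = €53,912,712.00.
Operating income = contribution − fixed costs = €53,912,712.00 − €18,672,600 = €35,240,112.00.
DOL = contribution ÷ EBIT = €53,912,712.00 ÷ €35,240,112.00 = 1.5299.
Operating income changes by 1.5299 × +17.3% = +26.5%.

+26.5%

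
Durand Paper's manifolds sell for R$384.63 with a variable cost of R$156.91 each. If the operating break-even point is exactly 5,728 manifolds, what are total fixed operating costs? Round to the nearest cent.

R$1,304,380.16

Unit CM = price − variable cost = R$384.63 − R$156.91 = R$227.72.
Fixed costs = break-even units × CM = 5,728 × R$227.72 = R$1,304,380.16.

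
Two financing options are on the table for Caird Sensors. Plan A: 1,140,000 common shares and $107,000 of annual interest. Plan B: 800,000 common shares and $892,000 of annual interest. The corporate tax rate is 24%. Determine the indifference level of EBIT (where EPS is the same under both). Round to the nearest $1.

$2,739,059

At indifference, (EBIT − 107,000)(1 − t)/1,140,000 = (EBIT − 892,000)(1 − t)/800,000.
The (1 − t) factor cancels: (EBIT − 107,000) × 800,000 = (EBIT − 892,000) × 1,140,000.
EBIT × (1,140,000 − 800,000) = 892,000 × 1,140,000 − 107,000 × 800,000 = 931,280,000,000, so EBIT = 931,280,000,000 ÷ 340,000 = 2,739,058.82.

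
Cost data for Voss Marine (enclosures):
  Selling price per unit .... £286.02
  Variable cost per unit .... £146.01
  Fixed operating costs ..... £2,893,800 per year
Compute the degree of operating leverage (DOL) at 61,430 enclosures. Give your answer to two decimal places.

Contribution at this volume is 61,430 × £140.01 = £8,600,814.30.
EBIT = £8,600,814.30 − £2,893,800 = £5,707,014.30.
Degree of operating leverage = £8,600,814.30 / £5,707,014.30 = 1.5071.

1.51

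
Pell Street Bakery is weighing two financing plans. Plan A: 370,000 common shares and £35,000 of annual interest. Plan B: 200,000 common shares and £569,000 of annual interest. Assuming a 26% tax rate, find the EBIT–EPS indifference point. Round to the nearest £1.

Set EPS_A = EPS_B: (EBIT − £35,000)(1 − 0.26) ÷ 370,000 = (EBIT − £569,000)(1 − 0.26) ÷ 200,000.
Cancelling (1 − t) and cross-multiplying: 200,000·(EBIT − 35,000) = 370,000·(EBIT − 569,000).
EBIT × (370,000 − 200,000) = 569,000 × 370,000 − 35,000 × 200,000 = 203,530,000,000, so EBIT = 203,530,000,000 ÷ 170,000 = 1,197,235.29.

£1,197,235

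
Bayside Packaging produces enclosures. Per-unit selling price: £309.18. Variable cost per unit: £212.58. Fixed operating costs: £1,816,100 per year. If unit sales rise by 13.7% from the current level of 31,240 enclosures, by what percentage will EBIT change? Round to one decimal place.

Total contribution margin = 31,240 × £96.60 = £3,017,784.00.
Operating income = contribution − fixed costs = £3,017,784.00 − £1,816,100 = £1,201,684.00.
DOL = contribution ÷ EBIT = £3,017,784.00 ÷ £1,201,684.00 = 2.5113.
So EBIT moves 2.5113 × (+13.7%) = +34.4%.

+34.4%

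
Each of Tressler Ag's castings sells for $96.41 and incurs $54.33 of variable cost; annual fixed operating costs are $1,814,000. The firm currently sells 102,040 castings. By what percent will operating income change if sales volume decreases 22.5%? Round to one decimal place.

Total contribution margin = 102,040 × $42.08 = $4,293,843.20.
EBIT = $4,293,843.20 − $1,814,000 = $2,479,843.20.
DOL = contribution ÷ EBIT = $4,293,843.20 ÷ $2,479,843.20 = 1.7315.
So EBIT moves 1.7315 × (-22.5%) = -39.0%.

-39.0%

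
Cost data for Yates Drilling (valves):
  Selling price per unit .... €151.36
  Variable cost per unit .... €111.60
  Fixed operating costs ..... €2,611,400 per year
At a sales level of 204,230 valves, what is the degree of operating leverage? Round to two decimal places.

1.47

Total contribution margin = 204,230 × €39.76 = €8,120,184.80.
EBIT = €8,120,184.80 − €2,611,400 = €5,508,784.80.
So DOL = total CM / EBIT = €8,120,184.80 / €5,508,784.80 = 1.4740.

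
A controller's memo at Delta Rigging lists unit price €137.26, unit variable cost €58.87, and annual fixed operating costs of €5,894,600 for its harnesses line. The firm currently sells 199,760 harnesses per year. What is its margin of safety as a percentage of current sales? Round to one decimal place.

62.4%

Unit CM = price − variable cost = €137.26 − €58.87 = €78.39. Break-even units = €5,894,600 ÷ €78.39 = 75,195.82; break-even revenue = 75,195.82 × €137.26 = €10,321,377.68.
Actual sales revenue = 199,760 × €137.26 = €27,419,057.60.
Margin of safety = (€27,419,057.60 − €10,321,377.68) ÷ €27,419,057.60 = 62.4%.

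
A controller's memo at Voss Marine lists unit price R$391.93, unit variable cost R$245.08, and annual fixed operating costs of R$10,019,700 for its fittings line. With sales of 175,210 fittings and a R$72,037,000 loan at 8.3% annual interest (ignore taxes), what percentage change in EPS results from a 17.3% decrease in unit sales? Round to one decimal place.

-45.7%

Contribution at this volume is 175,210 × R$146.85 = R$25,729,588.50.
Subtracting fixed costs: EBIT = R$25,729,588.50 − R$10,019,700 = R$15,709,888.50.
After interest of R$5,979,071.00, pre-tax earnings = R$9,730,817.50.
Degree of combined leverage = contribution ÷ (EBIT − I) = R$25,729,588.50 ÷ R$9,730,817.50 = 2.6441.
%ΔEPS = DCL × %ΔSales = 2.6441 × -17.3% = -45.7%.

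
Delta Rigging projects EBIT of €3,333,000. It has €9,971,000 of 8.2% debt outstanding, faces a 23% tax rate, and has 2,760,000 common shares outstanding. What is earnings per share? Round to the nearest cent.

Interest = €817,622.00, so EBT = €3,333,000 − €817,622.00 = €2,515,378.00.
After tax at 23%: net income = €2,515,378.00 × 0.77 = €1,936,841.06.
Per share: €1,936,841.06 / 2,760,000 shares = €0.70.

€0.70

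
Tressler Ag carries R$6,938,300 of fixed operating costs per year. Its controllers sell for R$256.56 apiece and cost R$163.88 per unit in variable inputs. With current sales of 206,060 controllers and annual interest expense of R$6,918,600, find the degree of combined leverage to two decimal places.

At 206,060 units, contribution = 206,060 × R$92.68 = R$19,097,640.80.
Operating income = contribution − fixed costs = R$19,097,640.80 − R$6,938,300 = R$12,159,340.80. Interest = R$6,918,600.00.
DOL = R$19,097,640.80 ÷ R$12,159,340.80 = 1.5706; DFL = R$12,159,340.80 ÷ R$5,240,740.80 = 2.3202.
Combined leverage = 1.5706 × 2.3202 = 3.6441.

3.64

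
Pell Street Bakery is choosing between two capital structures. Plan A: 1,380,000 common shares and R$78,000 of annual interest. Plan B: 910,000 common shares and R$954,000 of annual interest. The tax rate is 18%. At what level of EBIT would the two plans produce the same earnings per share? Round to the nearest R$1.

R$2,650,085

At indifference, (EBIT − 78,000)(1 − t)/1,380,000 = (EBIT − 954,000)(1 − t)/910,000.
Cancelling (1 − t) and cross-multiplying: 910,000·(EBIT − 78,000) = 1,380,000·(EBIT − 954,000).
Solving, EBIT = (954,000·1,380,000 − 78,000·910,000) / (1,380,000 − 910,000) = 1,245,540,000,000 / 470,000 = 2,650,085.11.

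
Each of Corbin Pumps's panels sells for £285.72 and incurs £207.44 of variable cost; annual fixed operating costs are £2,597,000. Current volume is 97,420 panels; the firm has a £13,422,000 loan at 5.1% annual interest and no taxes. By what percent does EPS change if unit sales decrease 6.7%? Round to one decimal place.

-11.8%

At 97,420 units, contribution = 97,420 × £78.28 = £7,626,037.60.
EBIT = £7,626,037.60 − £2,597,000 = £5,029,037.60.
Interest = £684,522.00, so EBIT − I = £4,344,515.60.
DCL = total CM / (EBIT − I) = £7,626,037.60 / £4,344,515.60 = 1.7553.
%ΔEPS = DCL × %ΔSales = 1.7553 × -6.7% = -11.8%.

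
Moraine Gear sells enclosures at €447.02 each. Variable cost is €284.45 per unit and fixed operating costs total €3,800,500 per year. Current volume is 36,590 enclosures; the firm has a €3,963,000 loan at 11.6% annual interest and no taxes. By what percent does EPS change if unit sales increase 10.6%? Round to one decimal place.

+37.3%

At 36,590 units, contribution = 36,590 × €162.57 = €5,948,436.30.
EBIT = €5,948,436.30 − €3,800,500 = €2,147,936.30.
After interest of €459,708.00, pre-tax earnings = €1,688,228.30.
DCL = total CM / (EBIT − I) = €5,948,436.30 / €1,688,228.30 = 3.5235.
%ΔEPS = DCL × %ΔSales = 3.5235 × +10.6% = +37.3%.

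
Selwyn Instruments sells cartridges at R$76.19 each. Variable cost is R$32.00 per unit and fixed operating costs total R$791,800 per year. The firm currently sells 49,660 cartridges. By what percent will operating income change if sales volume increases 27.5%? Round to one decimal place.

+43.0%

At 49,660 units, contribution = 49,660 × R$44.19 = R$2,194,475.40.
Subtracting fixed costs: EBIT = R$2,194,475.40 − R$791,800 = R$1,402,675.40.
So DOL = total CM / EBIT = R$2,194,475.40 / R$1,402,675.40 = 1.5645.
So EBIT moves 1.5645 × (+27.5%) = +43.0%.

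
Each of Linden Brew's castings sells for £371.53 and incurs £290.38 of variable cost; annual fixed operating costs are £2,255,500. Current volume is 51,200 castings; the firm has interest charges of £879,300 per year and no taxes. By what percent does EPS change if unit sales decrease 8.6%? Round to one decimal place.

Contribution at this volume is 51,200 × £81.15 = £4,154,880.00.
Subtracting fixed costs: EBIT = £4,154,880.00 − £2,255,500 = £1,899,380.00.
Interest = £879,300.00, so EBIT − I = £1,020,080.00.
DCL = total CM / (EBIT − I) = £4,154,880.00 / £1,020,080.00 = 4.0731.
%ΔEPS = DCL × %ΔSales = 4.0731 × -8.6% = -35.0%.

-35.0%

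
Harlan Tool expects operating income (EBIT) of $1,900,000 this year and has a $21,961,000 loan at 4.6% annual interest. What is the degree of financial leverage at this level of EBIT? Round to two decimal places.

2.14

Annual interest charges come to $1,010,206.00.
Degree of financial leverage = EBIT / (EBIT − interest) = $1,900,000 / $889,794.00 = 2.1353.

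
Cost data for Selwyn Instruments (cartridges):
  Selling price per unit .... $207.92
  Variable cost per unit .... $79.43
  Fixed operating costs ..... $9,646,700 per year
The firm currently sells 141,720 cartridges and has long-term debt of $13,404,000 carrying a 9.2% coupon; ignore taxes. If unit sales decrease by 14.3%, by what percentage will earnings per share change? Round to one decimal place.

Total contribution margin = 141,720 × $128.49 = $18,209,602.80.
EBIT = $18,209,602.80 − $9,646,700 = $8,562,902.80.
Interest = $1,233,168.00, so EBIT − I = $7,329,734.80.
DCL = total CM / (EBIT − I) = $18,209,602.80 / $7,329,734.80 = 2.4843.
EPS therefore changes by 2.4843 × (-14.3%) = -35.5%.

-35.5%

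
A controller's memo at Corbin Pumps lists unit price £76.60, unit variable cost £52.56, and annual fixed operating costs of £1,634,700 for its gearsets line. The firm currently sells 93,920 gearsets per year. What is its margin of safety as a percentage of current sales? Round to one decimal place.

27.6%

Contribution margin per unit = £76.60 − £52.56 = £24.04. Break-even units = £1,634,700 ÷ £24.04 = 67,999.17; break-even revenue = 67,999.17 × £76.60 = £5,208,736.27.
Actual sales revenue = 93,920 × £76.60 = £7,194,272.00.
Margin of safety = (£7,194,272.00 − £5,208,736.27) ÷ £7,194,272.00 = 27.6%.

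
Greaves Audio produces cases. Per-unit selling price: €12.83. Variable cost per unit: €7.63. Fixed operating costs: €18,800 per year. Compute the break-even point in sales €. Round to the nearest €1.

CM per unit = €12.83 − €7.63 = €5.20; CM ratio = €5.20 / €12.83 = 0.4053.
Break-even sales = FC ÷ CM ratio = €18,800 × €12.83 / €5.20 = €46,385.

€46,385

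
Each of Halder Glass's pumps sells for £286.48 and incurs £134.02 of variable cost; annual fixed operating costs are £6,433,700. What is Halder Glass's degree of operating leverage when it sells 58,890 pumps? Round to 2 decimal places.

3.53

Total contribution margin = 58,890 × £152.46 = £8,978,369.40.
Subtracting fixed costs: EBIT = £8,978,369.40 − £6,433,700 = £2,544,669.40.
DOL = contribution ÷ EBIT = £8,978,369.40 ÷ £2,544,669.40 = 3.5283.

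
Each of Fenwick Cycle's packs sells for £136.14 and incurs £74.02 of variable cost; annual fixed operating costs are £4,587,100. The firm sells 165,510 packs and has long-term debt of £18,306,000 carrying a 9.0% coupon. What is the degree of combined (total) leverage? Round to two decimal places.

At 165,510 units, contribution = 165,510 × £62.12 = £10,281,481.20.
EBIT = £10,281,481.20 − £4,587,100 = £5,694,381.20. Interest = £1,647,540.00, so EBIT − I = £4,046,841.20.
Degree of total leverage = total CM / (EBIT − interest) = £10,281,481.20 / £4,046,841.20 = 2.5406.

2.54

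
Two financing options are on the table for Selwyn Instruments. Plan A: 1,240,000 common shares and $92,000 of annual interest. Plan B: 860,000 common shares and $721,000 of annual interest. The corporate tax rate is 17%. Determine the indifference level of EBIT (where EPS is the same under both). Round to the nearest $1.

$2,144,526

At indifference, (EBIT − 92,000)(1 − t)/1,240,000 = (EBIT − 721,000)(1 − t)/860,000.
Cancelling (1 − t) and cross-multiplying: 860,000·(EBIT − 92,000) = 1,240,000·(EBIT − 721,000).
Solving, EBIT = (721,000·1,240,000 − 92,000·860,000) / (1,240,000 − 860,000) = 814,920,000,000 / 380,000 = 2,144,526.32.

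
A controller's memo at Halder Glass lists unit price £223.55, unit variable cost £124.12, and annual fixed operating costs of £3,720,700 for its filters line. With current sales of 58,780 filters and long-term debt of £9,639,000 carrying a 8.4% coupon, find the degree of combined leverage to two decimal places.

4.45

Total contribution margin = 58,780 × £99.43 = £5,844,495.40.
Subtracting fixed costs: EBIT = £5,844,495.40 − £3,720,700 = £2,123,795.40. Interest = £809,676.00, so EBIT − I = £1,314,119.40.
DCL = contribution ÷ (EBIT − I) = £5,844,495.40 ÷ £1,314,119.40 = 4.4475.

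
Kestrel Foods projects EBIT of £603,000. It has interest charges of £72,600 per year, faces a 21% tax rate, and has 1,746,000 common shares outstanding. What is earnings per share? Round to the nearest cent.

£0.24

Interest = £72,600.00, so EBT = £603,000 − £72,600.00 = £530,400.00.
Net income = £530,400.00 × (1 − 0.21) = £419,016.00.
EPS = £419,016.00 ÷ 1,746,000 = £0.24.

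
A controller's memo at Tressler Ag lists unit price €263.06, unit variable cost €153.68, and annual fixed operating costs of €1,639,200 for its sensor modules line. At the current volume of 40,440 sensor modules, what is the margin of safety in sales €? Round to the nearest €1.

€6,695,854

Each unit contributes €263.06 − €153.68 = €109.38. Break-even units = €1,639,200 ÷ €109.38 = 14,986.29; break-even revenue = 14,986.29 × €263.06 = €3,942,292.48.
Current sales = 40,440 × €263.06 = €10,638,146.40.
Margin of safety = €10,638,146.40 − €3,942,292.48 = €6,695,854.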